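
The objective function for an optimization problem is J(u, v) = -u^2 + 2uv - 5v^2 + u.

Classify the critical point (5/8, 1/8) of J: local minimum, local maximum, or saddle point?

local maximum

The Hessian of J is constant: H = [[-2, 2], [2, -10]].
det(H) = (-2)·(-10) − 2² = 16.
det(H) > 0 and tr(H) = -12 < 0, so H is negative definite and the point is a local maximum.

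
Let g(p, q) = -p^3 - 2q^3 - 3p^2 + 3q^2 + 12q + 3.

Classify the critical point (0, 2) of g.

local maximum

The mixed partial ∂²g/∂p∂q is 0, so the Hessian at any point is diag(g_pp, g_qq) = diag(-6(p + 1), 6(-2q + 1)).
At (0, 2): H = diag(-6, -18).
Both eigenvalues are negative, so H is negative definite: a local maximum.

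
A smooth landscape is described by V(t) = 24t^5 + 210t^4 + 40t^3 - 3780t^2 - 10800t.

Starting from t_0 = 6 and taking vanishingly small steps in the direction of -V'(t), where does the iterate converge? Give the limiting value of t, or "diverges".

V'(t) = 120(t - 3)(t + 2)(t + 3)(t + 5), so V'(6) = 285120.
Gradient descent moves in the -V' direction, i.e. t is decreasing.
The nearest critical point in that direction is t = 3, where V'' = 28800 > 0 (a local minimum). The iterate converges there.

3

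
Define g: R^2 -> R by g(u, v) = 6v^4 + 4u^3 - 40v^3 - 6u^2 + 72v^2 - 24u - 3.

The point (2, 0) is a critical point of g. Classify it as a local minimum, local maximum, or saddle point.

The mixed partial ∂²g/∂u∂v is 0, so the Hessian at any point is diag(g_uu, g_vv) = diag(12(2u - 1), 24(3v^2 - 10v + 6)).
At (2, 0): H = diag(36, 144).
Both eigenvalues are positive, so H is positive definite: a local minimum.

local minimum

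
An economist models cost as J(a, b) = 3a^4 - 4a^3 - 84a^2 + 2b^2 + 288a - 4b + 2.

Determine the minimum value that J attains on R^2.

-1472

J(a,b) separates as P(a) + Q(b) + 2, so its minimum is min P + min Q + 2.
P'(a) = 12(a - 3)(a - 2)(a + 4) vanishes at a ∈ {-4, 2, 3}; Q'(b) = 4b - 4 vanishes at b ∈ {1}.
Local minima of P (where P''>0): P(-4)=-1472, P(3)=243. Local minima of Q: Q(1)=-2.
So the global minimum of J is P(-4) + Q(1) + 2 = -1472 − 2 + 2 = -1472, attained at (-4, 1).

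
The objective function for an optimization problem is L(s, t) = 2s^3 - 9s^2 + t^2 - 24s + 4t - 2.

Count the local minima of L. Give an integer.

L separates as a function of s plus a function of t, so ∇L=0 decouples.
∂L/∂s = 6(s - 4)(s + 1) = 0 at s ∈ {-1, 4}; ∂L/∂t = 2(t + 2) = 0 at t ∈ {-2}.
The Hessian is diagonal: diag(L_ss, L_tt). Second derivatives: L_ss(-1)=-30, L_ss(4)=30; L_tt(-2)=2.
Local minima occur where both diagonal entries positive: (4, -2). Count: 1.

1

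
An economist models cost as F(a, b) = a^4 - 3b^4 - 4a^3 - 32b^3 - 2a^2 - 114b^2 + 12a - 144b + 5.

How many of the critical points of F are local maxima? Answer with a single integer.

2

F separates as a function of a plus a function of b, so ∇F=0 decouples.
∂F/∂a = 4(a - 3)(a - 1)(a + 1) = 0 at a ∈ {-1, 1, 3}; ∂F/∂b = -12(b + 1)(b + 3)(b + 4) = 0 at b ∈ {-4, -3, -1}.
The Hessian is diagonal: diag(F_aa, F_bb). Second derivatives: F_aa(-1)=32, F_aa(1)=-16, F_aa(3)=32; F_bb(-4)=-36, F_bb(-3)=24, F_bb(-1)=-72.
Local maxima occur where both diagonal entries negative: (1, -4), (1, -1). Count: 2.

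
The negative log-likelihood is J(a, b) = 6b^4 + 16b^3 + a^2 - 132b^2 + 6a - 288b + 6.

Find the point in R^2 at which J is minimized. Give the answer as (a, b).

J(a,b) separates as P(a) + Q(b) + 6, so its minimum is min P + min Q + 6.
P'(a) = 2a + 6 vanishes at a ∈ {-3}; Q'(b) = 24(b - 3)(b + 1)(b + 4) vanishes at b ∈ {-4, -1, 3}.
Local minima of P (where P''>0): P(-3)=-9. Local minima of Q: Q(-4)=-448, Q(3)=-1134.
So the global minimum of J is P(-3) + Q(3) + 6 = -9 − 1134 + 6 = -1137, attained at (-3, 3).

(-3, 3)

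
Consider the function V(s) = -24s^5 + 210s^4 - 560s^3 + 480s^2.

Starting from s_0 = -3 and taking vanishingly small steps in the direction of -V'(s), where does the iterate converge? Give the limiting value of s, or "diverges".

0

V'(s) = -120s(s - 4)(s - 2)(s - 1), so V'(-3) = -50400.
Gradient descent moves in the -V' direction, i.e. s is increasing.
The nearest critical point in that direction is s = 0, where V'' = 960 > 0 (a local minimum). The iterate converges there.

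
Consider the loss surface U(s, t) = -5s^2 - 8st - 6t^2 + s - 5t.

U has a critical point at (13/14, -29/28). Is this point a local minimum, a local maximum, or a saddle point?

The Hessian of U is constant: H = [[-10, -8], [-8, -12]].
det(H) = (-10)·(-12) − (-8)² = 56.
det(H) > 0 and tr(H) = -22 < 0, so H is negative definite and the point is a local maximum.

local maximum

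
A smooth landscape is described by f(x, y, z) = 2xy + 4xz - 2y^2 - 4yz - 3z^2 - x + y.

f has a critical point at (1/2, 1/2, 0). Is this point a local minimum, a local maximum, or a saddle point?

The Hessian is constant: H = [[0, 2, 4], [2, -4, -4], [4, -4, -6]].
Leading principal minors: Δ₁ = 0, Δ₂ = -4, Δ₃ = 24.
The minors fit neither the all-positive nor the alternating-sign pattern, so H is indefinite: a saddle point.

saddle point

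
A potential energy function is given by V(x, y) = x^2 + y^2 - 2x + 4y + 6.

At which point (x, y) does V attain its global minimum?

V(x,y) separates as P(x) + Q(y) + 6, so its minimum is min P + min Q + 6.
P'(x) = 2x - 2 vanishes at x ∈ {1}; Q'(y) = 2y + 4 vanishes at y ∈ {-2}.
Local minima of P (where P''>0): P(1)=-1. Local minima of Q: Q(-2)=-4.
So the global minimum of V is P(1) + Q(-2) + 6 = -1 − 4 + 6 = 1, attained at (1, -2).

(1, -2)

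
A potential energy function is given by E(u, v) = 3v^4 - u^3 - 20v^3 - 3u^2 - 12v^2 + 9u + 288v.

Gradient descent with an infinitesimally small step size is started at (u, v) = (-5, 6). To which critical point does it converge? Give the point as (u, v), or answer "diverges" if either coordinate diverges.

E is separable, so gradient descent decouples: u follows -∂E/∂u, v follows -∂E/∂v.
∂E/∂u = -3(u - 1)(u + 3); at u=-5 this is -36, so u increases.
∂E/∂v = 12(v - 4)(v - 3)(v + 2); at v=6 this is 576, so v decreases.
u converges to its nearest critical value -3 (a local min of the u-part); v converges to 4. The iterate converges to (-3, 4).

(-3, 4)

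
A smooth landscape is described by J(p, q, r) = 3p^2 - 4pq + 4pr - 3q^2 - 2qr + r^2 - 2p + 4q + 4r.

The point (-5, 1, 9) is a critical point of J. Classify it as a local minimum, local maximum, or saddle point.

The Hessian is constant: H = [[6, -4, 4], [-4, -6, -2], [4, -2, 2]].
Leading principal minors: Δ₁ = 6, Δ₂ = -52, Δ₃ = 32.
The minors fit neither the all-positive nor the alternating-sign pattern, so H is indefinite: a saddle point.

saddle point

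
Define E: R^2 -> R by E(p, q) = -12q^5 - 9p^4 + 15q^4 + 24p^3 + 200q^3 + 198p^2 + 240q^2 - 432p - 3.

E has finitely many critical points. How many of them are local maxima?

E separates as a function of p plus a function of q, so ∇E=0 decouples.
∂E/∂p = -36(p - 4)(p - 1)(p + 3) = 0 at p ∈ {-3, 1, 4}; ∂E/∂q = -60q(q - 4)(q + 1)(q + 2) = 0 at q ∈ {-2, -1, 0, 4}.
The Hessian is diagonal: diag(E_pp, E_qq). Second derivatives: E_pp(-3)=-1008, E_pp(1)=432, E_pp(4)=-756; E_qq(-2)=720, E_qq(-1)=-300, E_qq(0)=480, E_qq(4)=-7200.
Local maxima occur where both diagonal entries negative: (-3, -1), (-3, 4), (4, -1), (4, 4). Count: 4.

4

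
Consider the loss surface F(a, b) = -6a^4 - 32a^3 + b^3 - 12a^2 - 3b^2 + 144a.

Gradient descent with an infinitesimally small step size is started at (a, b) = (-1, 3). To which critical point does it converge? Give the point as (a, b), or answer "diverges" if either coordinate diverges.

F is separable, so gradient descent decouples: a follows -∂F/∂a, b follows -∂F/∂b.
∂F/∂a = -24(a - 1)(a + 2)(a + 3); at a=-1 this is 96, so a decreases.
∂F/∂b = 3b(b - 2); at b=3 this is 9, so b decreases.
a converges to its nearest critical value -2 (a local min of the a-part); b converges to 2. The iterate converges to (-2, 2).

(-2, 2)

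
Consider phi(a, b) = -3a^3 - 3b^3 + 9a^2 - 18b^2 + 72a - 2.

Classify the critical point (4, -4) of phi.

The mixed partial ∂²phi/∂a∂b is 0, so the Hessian at any point is diag(phi_aa, phi_bb) = diag(18(-a + 1), -18(b + 2)).
At (4, -4): H = diag(-54, 36).
The eigenvalues have opposite signs, so H is indefinite: a saddle point.

saddle point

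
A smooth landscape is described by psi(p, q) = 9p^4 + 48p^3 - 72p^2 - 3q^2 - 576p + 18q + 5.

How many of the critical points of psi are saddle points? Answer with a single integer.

psi separates as a function of p plus a function of q, so ∇psi=0 decouples.
∂psi/∂p = 36(p - 2)(p + 2)(p + 4) = 0 at p ∈ {-4, -2, 2}; ∂psi/∂q = -6(q - 3) = 0 at q ∈ {3}.
The Hessian is diagonal: diag(psi_pp, psi_qq). Second derivatives: psi_pp(-4)=432, psi_pp(-2)=-288, psi_pp(2)=864; psi_qq(3)=-6.
Saddle points occur where the two diagonal entries have opposite signs: (-4, 3), (2, 3). Count: 2.

2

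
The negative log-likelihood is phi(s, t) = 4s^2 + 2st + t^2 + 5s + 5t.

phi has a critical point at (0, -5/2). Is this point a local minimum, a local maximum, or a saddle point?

The Hessian of phi is constant: H = [[8, 2], [2, 2]].
det(H) = 8·2 − 2² = 12.
det(H) > 0 and tr(H) = 10 > 0, so H is positive definite and the point is a local minimum.

local minimum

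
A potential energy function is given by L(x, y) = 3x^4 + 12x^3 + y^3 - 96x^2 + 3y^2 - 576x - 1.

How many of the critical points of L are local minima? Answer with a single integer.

2

L separates as a function of x plus a function of y, so ∇L=0 decouples.
∂L/∂x = 12(x - 4)(x + 3)(x + 4) = 0 at x ∈ {-4, -3, 4}; ∂L/∂y = 3y(y + 2) = 0 at y ∈ {-2, 0}.
The Hessian is diagonal: diag(L_xx, L_yy). Second derivatives: L_xx(-4)=96, L_xx(-3)=-84, L_xx(4)=672; L_yy(-2)=-6, L_yy(0)=6.
Local minima occur where both diagonal entries positive: (-4, 0), (4, 0). Count: 2.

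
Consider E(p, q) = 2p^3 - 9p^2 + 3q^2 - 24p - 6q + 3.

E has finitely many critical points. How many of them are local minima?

E separates as a function of p plus a function of q, so ∇E=0 decouples.
∂E/∂p = 6(p - 4)(p + 1) = 0 at p ∈ {-1, 4}; ∂E/∂q = 6(q - 1) = 0 at q ∈ {1}.
The Hessian is diagonal: diag(E_pp, E_qq). Second derivatives: E_pp(-1)=-30, E_pp(4)=30; E_qq(1)=6.
Local minima occur where both diagonal entries positive: (4, 1). Count: 1.

1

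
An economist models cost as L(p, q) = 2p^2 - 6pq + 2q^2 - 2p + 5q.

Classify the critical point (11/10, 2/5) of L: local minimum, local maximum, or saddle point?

The Hessian of L is constant: H = [[4, -6], [-6, 4]].
det(H) = 4·4 − (-6)² = -20.
Since det(H) < 0, H is indefinite and the critical point is a saddle point.

saddle point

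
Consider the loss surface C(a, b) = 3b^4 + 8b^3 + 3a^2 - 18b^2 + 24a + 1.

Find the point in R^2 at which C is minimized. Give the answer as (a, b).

(-4, -3)

C(a,b) separates as P(a) + Q(b) + 1, so its minimum is min P + min Q + 1.
P'(a) = 6a + 24 vanishes at a ∈ {-4}; Q'(b) = 12b(b - 1)(b + 3) vanishes at b ∈ {-3, 0, 1}.
Local minima of P (where P''>0): P(-4)=-48. Local minima of Q: Q(-3)=-135, Q(1)=-7.
So the global minimum of C is P(-4) + Q(-3) + 1 = -48 − 135 + 1 = -182, attained at (-4, -3).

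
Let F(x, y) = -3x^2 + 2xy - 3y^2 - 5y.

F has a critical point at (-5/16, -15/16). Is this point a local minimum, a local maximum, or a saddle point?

The Hessian of F is constant: H = [[-6, 2], [2, -6]].
det(H) = (-6)·(-6) − 2² = 32.
det(H) > 0 and tr(H) = -12 < 0, so H is negative definite and the point is a local maximum.

local maximum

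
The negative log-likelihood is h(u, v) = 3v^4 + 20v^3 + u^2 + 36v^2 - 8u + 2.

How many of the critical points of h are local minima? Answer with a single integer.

2

h separates as a function of u plus a function of v, so ∇h=0 decouples.
∂h/∂u = 2(u - 4) = 0 at u ∈ {4}; ∂h/∂v = 12v(v + 2)(v + 3) = 0 at v ∈ {-3, -2, 0}.
The Hessian is diagonal: diag(h_uu, h_vv). Second derivatives: h_uu(4)=2; h_vv(-3)=36, h_vv(-2)=-24, h_vv(0)=72.
Local minima occur where both diagonal entries positive: (4, -3), (4, 0). Count: 2.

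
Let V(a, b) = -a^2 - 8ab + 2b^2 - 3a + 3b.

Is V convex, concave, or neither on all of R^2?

V is quadratic, so its Hessian is the constant matrix H = [[-2, -8], [-8, 4]].
det(H) = -72, tr(H) = 2.
det(H) < 0, so H is indefinite: neither convex nor concave.

neither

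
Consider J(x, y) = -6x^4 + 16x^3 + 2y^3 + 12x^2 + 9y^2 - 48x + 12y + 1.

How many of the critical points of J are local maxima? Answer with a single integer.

2

J separates as a function of x plus a function of y, so ∇J=0 decouples.
∂J/∂x = -24(x - 2)(x - 1)(x + 1) = 0 at x ∈ {-1, 1, 2}; ∂J/∂y = 6(y + 1)(y + 2) = 0 at y ∈ {-2, -1}.
The Hessian is diagonal: diag(J_xx, J_yy). Second derivatives: J_xx(-1)=-144, J_xx(1)=48, J_xx(2)=-72; J_yy(-2)=-6, J_yy(-1)=6.
Local maxima occur where both diagonal entries negative: (-1, -2), (2, -2). Count: 2.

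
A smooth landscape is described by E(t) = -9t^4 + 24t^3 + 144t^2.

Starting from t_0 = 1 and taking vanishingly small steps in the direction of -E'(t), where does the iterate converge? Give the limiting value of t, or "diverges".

0

E'(t) = -36t(t - 4)(t + 2), so E'(1) = 324.
Gradient descent moves in the -E' direction, i.e. t is decreasing.
The nearest critical point in that direction is t = 0, where E'' = 288 > 0 (a local minimum). The iterate converges there.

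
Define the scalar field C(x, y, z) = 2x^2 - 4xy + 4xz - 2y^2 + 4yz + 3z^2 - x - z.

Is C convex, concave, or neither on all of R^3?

C is quadratic, so its Hessian is the constant matrix H = [[4, -4, 4], [-4, -4, 4], [4, 4, 6]].
Leading principal minors: 4, -32, -320.
Neither pattern holds ⇒ H is indefinite ⇒ neither convex nor concave.

neither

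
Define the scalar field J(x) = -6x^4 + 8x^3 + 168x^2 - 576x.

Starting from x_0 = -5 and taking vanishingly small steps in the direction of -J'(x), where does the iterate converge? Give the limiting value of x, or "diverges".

J'(x) = -24(x - 3)(x - 2)(x + 4), so J'(-5) = 1344.
Gradient descent moves in the -J' direction, i.e. x is decreasing.
There is no critical point below x=-5, and J' keeps the same sign, so the iterate runs off to −∞.

diverges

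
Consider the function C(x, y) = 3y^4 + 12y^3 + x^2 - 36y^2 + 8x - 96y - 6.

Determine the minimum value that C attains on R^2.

-214

C(x,y) separates as P(x) + Q(y) − 6, so its minimum is min P + min Q − 6.
P'(x) = 2x + 8 vanishes at x ∈ {-4}; Q'(y) = 12(y - 2)(y + 1)(y + 4) vanishes at y ∈ {-4, -1, 2}.
Local minima of P (where P''>0): P(-4)=-16. Local minima of Q: Q(-4)=-192, Q(2)=-192.
So the global minimum of C is P(-4) + Q(-4) − 6 = -16 − 192 − 6 = -214, attained at (-4, -4).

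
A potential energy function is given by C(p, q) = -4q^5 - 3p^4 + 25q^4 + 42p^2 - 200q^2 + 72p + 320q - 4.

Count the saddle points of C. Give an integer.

C separates as a function of p plus a function of q, so ∇C=0 decouples.
∂C/∂p = -12(p - 3)(p + 1)(p + 2) = 0 at p ∈ {-2, -1, 3}; ∂C/∂q = -20(q - 4)(q - 2)(q - 1)(q + 2) = 0 at q ∈ {-2, 1, 2, 4}.
The Hessian is diagonal: diag(C_pp, C_qq). Second derivatives: C_pp(-2)=-60, C_pp(-1)=48, C_pp(3)=-240; C_qq(-2)=1440, C_qq(1)=-180, C_qq(2)=160, C_qq(4)=-720.
Saddle points occur where the two diagonal entries have opposite signs: (-2, -2), (-2, 2), (-1, 1), (-1, 4), (3, -2), (3, 2). Count: 6.

6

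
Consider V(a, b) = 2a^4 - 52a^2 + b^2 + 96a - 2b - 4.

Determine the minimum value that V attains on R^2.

-709

V(a,b) separates as P(a) + Q(b) − 4, so its minimum is min P + min Q − 4.
P'(a) = 8(a - 3)(a - 1)(a + 4) vanishes at a ∈ {-4, 1, 3}; Q'(b) = 2b - 2 vanishes at b ∈ {1}.
Local minima of P (where P''>0): P(-4)=-704, P(3)=-18. Local minima of Q: Q(1)=-1.
So the global minimum of V is P(-4) + Q(1) − 4 = -704 − 1 − 4 = -709, attained at (-4, 1).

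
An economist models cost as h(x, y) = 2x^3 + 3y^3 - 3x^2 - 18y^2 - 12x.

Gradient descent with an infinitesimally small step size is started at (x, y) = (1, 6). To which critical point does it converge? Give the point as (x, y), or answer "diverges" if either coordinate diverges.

(2, 4)

h is separable, so gradient descent decouples: x follows -∂h/∂x, y follows -∂h/∂y.
∂h/∂x = 6(x - 2)(x + 1); at x=1 this is -12, so x increases.
∂h/∂y = 9y(y - 4); at y=6 this is 108, so y decreases.
x converges to its nearest critical value 2 (a local min of the x-part); y converges to 4. The iterate converges to (2, 4).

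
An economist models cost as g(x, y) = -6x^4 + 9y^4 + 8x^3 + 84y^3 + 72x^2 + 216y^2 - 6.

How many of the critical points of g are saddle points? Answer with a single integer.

5

g separates as a function of x plus a function of y, so ∇g=0 decouples.
∂g/∂x = -24x(x - 3)(x + 2) = 0 at x ∈ {-2, 0, 3}; ∂g/∂y = 36y(y + 3)(y + 4) = 0 at y ∈ {-4, -3, 0}.
The Hessian is diagonal: diag(g_xx, g_yy). Second derivatives: g_xx(-2)=-240, g_xx(0)=144, g_xx(3)=-360; g_yy(-4)=144, g_yy(-3)=-108, g_yy(0)=432.
Saddle points occur where the two diagonal entries have opposite signs: (-2, -4), (-2, 0), (0, -3), (3, -4), (3, 0). Count: 5.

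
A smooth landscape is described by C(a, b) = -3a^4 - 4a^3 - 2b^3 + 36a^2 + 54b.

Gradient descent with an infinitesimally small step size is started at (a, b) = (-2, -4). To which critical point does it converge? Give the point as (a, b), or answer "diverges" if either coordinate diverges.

(0, -3)

C is separable, so gradient descent decouples: a follows -∂C/∂a, b follows -∂C/∂b.
∂C/∂a = -12a(a - 2)(a + 3); at a=-2 this is -96, so a increases.
∂C/∂b = -6(b - 3)(b + 3); at b=-4 this is -42, so b increases.
a converges to its nearest critical value 0 (a local min of the a-part); b converges to -3. The iterate converges to (0, -3).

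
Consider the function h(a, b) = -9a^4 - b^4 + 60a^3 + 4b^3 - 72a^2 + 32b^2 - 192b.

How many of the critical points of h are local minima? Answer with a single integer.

h separates as a function of a plus a function of b, so ∇h=0 decouples.
∂h/∂a = -36a(a - 4)(a - 1) = 0 at a ∈ {0, 1, 4}; ∂h/∂b = -4(b - 4)(b - 3)(b + 4) = 0 at b ∈ {-4, 3, 4}.
The Hessian is diagonal: diag(h_aa, h_bb). Second derivatives: h_aa(0)=-144, h_aa(1)=108, h_aa(4)=-432; h_bb(-4)=-224, h_bb(3)=28, h_bb(4)=-32.
Local minima occur where both diagonal entries positive: (1, 3). Count: 1.

1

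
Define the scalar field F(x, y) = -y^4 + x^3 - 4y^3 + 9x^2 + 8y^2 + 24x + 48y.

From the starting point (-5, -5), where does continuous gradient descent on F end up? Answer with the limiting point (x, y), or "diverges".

diverges

F is separable, so gradient descent decouples: x follows -∂F/∂x, y follows -∂F/∂y.
∂F/∂x = 3(x + 2)(x + 4); at x=-5 this is 9, so x decreases.
∂F/∂y = -4(y - 2)(y + 2)(y + 3); at y=-5 this is 168, so y decreases.
The x-coordinate has no critical point in that direction and runs off to infinity.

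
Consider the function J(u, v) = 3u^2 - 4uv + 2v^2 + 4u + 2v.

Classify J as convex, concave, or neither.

convex

J is quadratic, so its Hessian is the constant matrix H = [[6, -4], [-4, 4]].
det(H) = 8, tr(H) = 10.
det(H) > 0 and tr(H) > 0, so H is positive definite everywhere: convex.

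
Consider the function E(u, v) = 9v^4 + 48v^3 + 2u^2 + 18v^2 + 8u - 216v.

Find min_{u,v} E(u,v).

E(u,v) separates as P(u) + Q(v), so its minimum is min P + min Q.
P'(u) = 4u + 8 vanishes at u ∈ {-2}; Q'(v) = 36(v - 1)(v + 2)(v + 3) vanishes at v ∈ {-3, -2, 1}.
Local minima of P (where P''>0): P(-2)=-8. Local minima of Q: Q(-3)=243, Q(1)=-141.
So the global minimum of E is P(-2) + Q(1) = -8 − 141 = -149, attained at (-2, 1).

-149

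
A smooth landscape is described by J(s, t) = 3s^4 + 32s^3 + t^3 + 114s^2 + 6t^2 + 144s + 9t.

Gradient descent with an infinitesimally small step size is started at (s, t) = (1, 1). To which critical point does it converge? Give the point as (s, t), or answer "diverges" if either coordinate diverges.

(-1, -1)

J is separable, so gradient descent decouples: s follows -∂J/∂s, t follows -∂J/∂t.
∂J/∂s = 12(s + 1)(s + 3)(s + 4); at s=1 this is 480, so s decreases.
∂J/∂t = 3(t + 1)(t + 3); at t=1 this is 24, so t decreases.
s converges to its nearest critical value -1 (a local min of the s-part); t converges to -1. The iterate converges to (-1, -1).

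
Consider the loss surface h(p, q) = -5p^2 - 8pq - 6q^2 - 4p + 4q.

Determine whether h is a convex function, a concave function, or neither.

concave

h is quadratic, so its Hessian is the constant matrix H = [[-10, -8], [-8, -12]].
det(H) = 56, tr(H) = -22.
det(H) > 0 and tr(H) < 0, so H is negative definite everywhere: concave.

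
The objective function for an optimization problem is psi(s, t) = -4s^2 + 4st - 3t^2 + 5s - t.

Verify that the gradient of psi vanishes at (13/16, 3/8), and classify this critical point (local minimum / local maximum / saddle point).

∇psi = (-8s + 4t + 5, 4s - 6t - 1); substituting (13/16, 3/8) gives ∇psi = (0, 0), so (13/16, 3/8) is indeed a critical point.
The Hessian of psi is constant: H = [[-8, 4], [4, -6]].
det(H) = (-8)·(-6) − 4² = 32.
det(H) > 0 and tr(H) = -14 < 0, so H is negative definite and the point is a local maximum.

local maximum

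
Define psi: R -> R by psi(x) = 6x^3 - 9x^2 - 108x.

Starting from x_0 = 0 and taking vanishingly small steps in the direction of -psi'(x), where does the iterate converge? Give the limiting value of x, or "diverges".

psi'(x) = 18(x - 3)(x + 2), so psi'(0) = -108.
Gradient descent moves in the -psi' direction, i.e. x is increasing.
The nearest critical point in that direction is x = 3, where psi'' = 90 > 0 (a local minimum). The iterate converges there.

3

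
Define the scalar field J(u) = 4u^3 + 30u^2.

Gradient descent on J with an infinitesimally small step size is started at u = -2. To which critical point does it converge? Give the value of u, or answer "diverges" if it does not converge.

0

J'(u) = 12u(u + 5), so J'(-2) = -72.
Gradient descent moves in the -J' direction, i.e. u is increasing.
The nearest critical point in that direction is u = 0, where J'' = 60 > 0 (a local minimum). The iterate converges there.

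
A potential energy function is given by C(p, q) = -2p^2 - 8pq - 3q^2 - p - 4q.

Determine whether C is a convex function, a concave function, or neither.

C is quadratic, so its Hessian is the constant matrix H = [[-4, -8], [-8, -6]].
det(H) = -40, tr(H) = -10.
det(H) < 0, so H is indefinite: neither convex nor concave.

neither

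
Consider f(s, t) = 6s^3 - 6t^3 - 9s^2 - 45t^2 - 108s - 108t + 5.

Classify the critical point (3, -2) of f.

The mixed partial ∂²f/∂s∂t is 0, so the Hessian at any point is diag(f_ss, f_tt) = diag(18(2s - 1), -18(2t + 5)).
At (3, -2): H = diag(90, -18).
The eigenvalues have opposite signs, so H is indefinite: a saddle point.

saddle point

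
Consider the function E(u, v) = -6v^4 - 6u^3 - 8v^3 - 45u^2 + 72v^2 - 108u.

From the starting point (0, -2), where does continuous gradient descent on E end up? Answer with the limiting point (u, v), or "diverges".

E is separable, so gradient descent decouples: u follows -∂E/∂u, v follows -∂E/∂v.
∂E/∂u = -18(u + 2)(u + 3); at u=0 this is -108, so u increases.
∂E/∂v = -24v(v - 2)(v + 3); at v=-2 this is -192, so v increases.
The u-coordinate has no critical point in that direction and runs off to infinity.

diverges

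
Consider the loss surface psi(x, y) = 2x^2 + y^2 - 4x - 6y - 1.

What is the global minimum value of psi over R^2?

-12

psi(x,y) separates as P(x) + Q(y) − 1, so its minimum is min P + min Q − 1.
P'(x) = 4x - 4 vanishes at x ∈ {1}; Q'(y) = 2y - 6 vanishes at y ∈ {3}.
Local minima of P (where P''>0): P(1)=-2. Local minima of Q: Q(3)=-9.
So the global minimum of psi is P(1) + Q(3) − 1 = -2 − 9 − 1 = -12, attained at (1, 3).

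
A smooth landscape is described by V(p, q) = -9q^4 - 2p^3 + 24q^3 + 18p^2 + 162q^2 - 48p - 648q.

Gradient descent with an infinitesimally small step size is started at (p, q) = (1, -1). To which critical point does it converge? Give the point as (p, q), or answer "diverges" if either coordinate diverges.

V is separable, so gradient descent decouples: p follows -∂V/∂p, q follows -∂V/∂q.
∂V/∂p = -6(p - 4)(p - 2); at p=1 this is -18, so p increases.
∂V/∂q = -36(q - 3)(q - 2)(q + 3); at q=-1 this is -864, so q increases.
p converges to its nearest critical value 2 (a local min of the p-part); q converges to 2. The iterate converges to (2, 2).

(2, 2)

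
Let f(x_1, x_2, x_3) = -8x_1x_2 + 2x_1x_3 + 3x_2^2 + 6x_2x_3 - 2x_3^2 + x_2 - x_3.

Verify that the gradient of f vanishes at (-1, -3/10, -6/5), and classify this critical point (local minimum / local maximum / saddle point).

saddle point

∇f = (-8x_2 + 2x_3, -8x_1 + 6x_2 + 6x_3 + 1, 2x_1 + 6x_2 - 4x_3 - 1); substituting (-1, -3/10, -6/5) gives ∇f = (0, 0, 0), so (-1, -3/10, -6/5) is indeed a critical point.
The Hessian is constant: H = [[0, -8, 2], [-8, 6, 6], [2, 6, -4]].
Leading principal minors: Δ₁ = 0, Δ₂ = -64, Δ₃ = 40.
The minors fit neither the all-positive nor the alternating-sign pattern, so H is indefinite: a saddle point.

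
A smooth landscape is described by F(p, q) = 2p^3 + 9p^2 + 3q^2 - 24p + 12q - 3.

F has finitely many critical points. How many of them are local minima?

F separates as a function of p plus a function of q, so ∇F=0 decouples.
∂F/∂p = 6(p - 1)(p + 4) = 0 at p ∈ {-4, 1}; ∂F/∂q = 6(q + 2) = 0 at q ∈ {-2}.
The Hessian is diagonal: diag(F_pp, F_qq). Second derivatives: F_pp(-4)=-30, F_pp(1)=30; F_qq(-2)=6.
Local minima occur where both diagonal entries positive: (1, -2). Count: 1.

1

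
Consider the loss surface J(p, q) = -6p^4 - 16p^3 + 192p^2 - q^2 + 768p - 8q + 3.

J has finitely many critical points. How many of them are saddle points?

J separates as a function of p plus a function of q, so ∇J=0 decouples.
∂J/∂p = -24(p - 4)(p + 2)(p + 4) = 0 at p ∈ {-4, -2, 4}; ∂J/∂q = -2(q + 4) = 0 at q ∈ {-4}.
The Hessian is diagonal: diag(J_pp, J_qq). Second derivatives: J_pp(-4)=-384, J_pp(-2)=288, J_pp(4)=-1152; J_qq(-4)=-2.
Saddle points occur where the two diagonal entries have opposite signs: (-2, -4). Count: 1.

1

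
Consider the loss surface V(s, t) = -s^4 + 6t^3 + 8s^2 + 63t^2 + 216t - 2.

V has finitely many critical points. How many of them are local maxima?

2

V separates as a function of s plus a function of t, so ∇V=0 decouples.
∂V/∂s = -4s(s - 2)(s + 2) = 0 at s ∈ {-2, 0, 2}; ∂V/∂t = 18(t + 3)(t + 4) = 0 at t ∈ {-4, -3}.
The Hessian is diagonal: diag(V_ss, V_tt). Second derivatives: V_ss(-2)=-32, V_ss(0)=16, V_ss(2)=-32; V_tt(-4)=-18, V_tt(-3)=18.
Local maxima occur where both diagonal entries negative: (-2, -4), (2, -4). Count: 2.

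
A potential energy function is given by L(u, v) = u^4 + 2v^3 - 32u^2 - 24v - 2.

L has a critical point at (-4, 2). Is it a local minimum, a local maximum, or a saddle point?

local minimum

The mixed partial ∂²L/∂u∂v is 0, so the Hessian at any point is diag(L_uu, L_vv) = diag(4(3u^2 - 16), 12v).
At (-4, 2): H = diag(128, 24).
Both eigenvalues are positive, so H is positive definite: a local minimum.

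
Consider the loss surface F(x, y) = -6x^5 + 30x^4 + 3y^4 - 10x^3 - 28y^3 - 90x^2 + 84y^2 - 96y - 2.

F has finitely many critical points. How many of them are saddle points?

6

F separates as a function of x plus a function of y, so ∇F=0 decouples.
∂F/∂x = -30x(x - 3)(x - 2)(x + 1) = 0 at x ∈ {-1, 0, 2, 3}; ∂F/∂y = 12(y - 4)(y - 2)(y - 1) = 0 at y ∈ {1, 2, 4}.
The Hessian is diagonal: diag(F_xx, F_yy). Second derivatives: F_xx(-1)=360, F_xx(0)=-180, F_xx(2)=180, F_xx(3)=-360; F_yy(1)=36, F_yy(2)=-24, F_yy(4)=72.
Saddle points occur where the two diagonal entries have opposite signs: (-1, 2), (0, 1), (0, 4), (2, 2), (3, 1), (3, 4). Count: 6.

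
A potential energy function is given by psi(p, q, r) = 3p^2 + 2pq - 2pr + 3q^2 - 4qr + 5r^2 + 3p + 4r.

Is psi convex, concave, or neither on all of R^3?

convex

psi is quadratic, so its Hessian is the constant matrix H = [[6, 2, -2], [2, 6, -4], [-2, -4, 10]].
Leading principal minors: 6, 32, 232.
All positive ⇒ H ≻ 0 ⇒ convex.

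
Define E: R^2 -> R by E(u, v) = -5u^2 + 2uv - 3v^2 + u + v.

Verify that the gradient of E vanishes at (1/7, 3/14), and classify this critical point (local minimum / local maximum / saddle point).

local maximum

∇E = (-10u + 2v + 1, 2u - 6v + 1); substituting (1/7, 3/14) gives ∇E = (0, 0), so (1/7, 3/14) is indeed a critical point.
The Hessian of E is constant: H = [[-10, 2], [2, -6]].
det(H) = (-10)·(-6) − 2² = 56.
det(H) > 0 and tr(H) = -16 < 0, so H is negative definite and the point is a local maximum.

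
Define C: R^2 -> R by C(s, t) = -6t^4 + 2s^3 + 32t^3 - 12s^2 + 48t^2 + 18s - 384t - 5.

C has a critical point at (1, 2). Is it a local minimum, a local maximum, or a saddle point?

The mixed partial ∂²C/∂s∂t is 0, so the Hessian at any point is diag(C_ss, C_tt) = diag(12(s - 2), 24(-3t^2 + 8t + 4)).
At (1, 2): H = diag(-12, 192).
The eigenvalues have opposite signs, so H is indefinite: a saddle point.

saddle point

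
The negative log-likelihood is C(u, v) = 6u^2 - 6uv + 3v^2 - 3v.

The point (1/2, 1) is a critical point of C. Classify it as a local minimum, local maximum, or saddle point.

local minimum

The Hessian of C is constant: H = [[12, -6], [-6, 6]].
det(H) = 12·6 − (-6)² = 36.
det(H) > 0 and tr(H) = 18 > 0, so H is positive definite and the point is a local minimum.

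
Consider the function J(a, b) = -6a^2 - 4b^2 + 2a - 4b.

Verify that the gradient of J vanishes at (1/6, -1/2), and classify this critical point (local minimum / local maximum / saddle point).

∇J = (-12a + 2, -8b - 4); substituting (1/6, -1/2) gives ∇J = (0, 0), so (1/6, -1/2) is indeed a critical point.
The Hessian of J is constant: H = [[-12, 0], [0, -8]].
det(H) = (-12)·(-8) − 0² = 96.
det(H) > 0 and tr(H) = -20 < 0, so H is negative definite and the point is a local maximum.

local maximum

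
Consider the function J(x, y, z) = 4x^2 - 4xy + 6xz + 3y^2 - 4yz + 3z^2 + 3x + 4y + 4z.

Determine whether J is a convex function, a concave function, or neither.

convex

J is quadratic, so its Hessian is the constant matrix H = [[8, -4, 6], [-4, 6, -4], [6, -4, 6]].
Leading principal minors: 8, 32, 40.
All positive ⇒ H ≻ 0 ⇒ convex.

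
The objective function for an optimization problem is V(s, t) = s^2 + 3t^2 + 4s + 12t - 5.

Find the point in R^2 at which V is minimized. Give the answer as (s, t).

(-2, -2)

V(s,t) separates as P(s) + Q(t) − 5, so its minimum is min P + min Q − 5.
P'(s) = 2s + 4 vanishes at s ∈ {-2}; Q'(t) = 6(t + 2) vanishes at t ∈ {-2}.
Local minima of P (where P''>0): P(-2)=-4. Local minima of Q: Q(-2)=-12.
So the global minimum of V is P(-2) + Q(-2) − 5 = -4 − 12 − 5 = -21, attained at (-2, -2).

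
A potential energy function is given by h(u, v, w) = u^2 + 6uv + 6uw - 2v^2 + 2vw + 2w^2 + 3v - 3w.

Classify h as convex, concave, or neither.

neither

h is quadratic, so its Hessian is the constant matrix H = [[2, 6, 6], [6, -4, 2], [6, 2, 4]].
Leading principal minors: 2, -44, 104.
Neither pattern holds ⇒ H is indefinite ⇒ neither convex nor concave.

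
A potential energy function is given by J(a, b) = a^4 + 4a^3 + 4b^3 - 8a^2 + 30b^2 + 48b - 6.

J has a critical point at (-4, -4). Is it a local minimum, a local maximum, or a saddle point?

The mixed partial ∂²J/∂a∂b is 0, so the Hessian at any point is diag(J_aa, J_bb) = diag(4(3a^2 + 6a - 4), 12(2b + 5)).
At (-4, -4): H = diag(80, -36).
The eigenvalues have opposite signs, so H is indefinite: a saddle point.

saddle point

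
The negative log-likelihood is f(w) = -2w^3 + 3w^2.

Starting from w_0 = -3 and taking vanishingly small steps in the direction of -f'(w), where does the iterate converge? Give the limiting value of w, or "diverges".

f'(w) = -6w(w - 1), so f'(-3) = -72.
Gradient descent moves in the -f' direction, i.e. w is increasing.
The nearest critical point in that direction is w = 0, where f'' = 6 > 0 (a local minimum). The iterate converges there.

0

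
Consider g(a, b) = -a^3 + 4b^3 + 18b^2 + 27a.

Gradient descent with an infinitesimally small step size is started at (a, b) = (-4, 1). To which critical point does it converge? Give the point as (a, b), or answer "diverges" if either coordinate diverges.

g is separable, so gradient descent decouples: a follows -∂g/∂a, b follows -∂g/∂b.
∂g/∂a = -3(a - 3)(a + 3); at a=-4 this is -21, so a increases.
∂g/∂b = 12b(b + 3); at b=1 this is 48, so b decreases.
a converges to its nearest critical value -3 (a local min of the a-part); b converges to 0. The iterate converges to (-3, 0).

(-3, 0)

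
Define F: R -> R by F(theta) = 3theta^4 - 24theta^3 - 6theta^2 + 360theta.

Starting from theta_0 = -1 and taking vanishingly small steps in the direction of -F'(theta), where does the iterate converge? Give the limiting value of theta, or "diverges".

F'(theta) = 12(theta - 5)(theta - 3)(theta + 2), so F'(-1) = 288.
Gradient descent moves in the -F' direction, i.e. theta is decreasing.
The nearest critical point in that direction is theta = -2, where F'' = 420 > 0 (a local minimum). The iterate converges there.

-2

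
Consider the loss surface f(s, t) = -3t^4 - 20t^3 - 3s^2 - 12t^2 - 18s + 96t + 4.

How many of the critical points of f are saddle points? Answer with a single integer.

1

f separates as a function of s plus a function of t, so ∇f=0 decouples.
∂f/∂s = -6(s + 3) = 0 at s ∈ {-3}; ∂f/∂t = -12(t - 1)(t + 2)(t + 4) = 0 at t ∈ {-4, -2, 1}.
The Hessian is diagonal: diag(f_ss, f_tt). Second derivatives: f_ss(-3)=-6; f_tt(-4)=-120, f_tt(-2)=72, f_tt(1)=-180.
Saddle points occur where the two diagonal entries have opposite signs: (-3, -2). Count: 1.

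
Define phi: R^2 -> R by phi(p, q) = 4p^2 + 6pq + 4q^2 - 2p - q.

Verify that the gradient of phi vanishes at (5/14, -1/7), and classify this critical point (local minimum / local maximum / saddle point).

local minimum

∇phi = (8p + 6q - 2, 6p + 8q - 1); substituting (5/14, -1/7) gives ∇phi = (0, 0), so (5/14, -1/7) is indeed a critical point.
The Hessian of phi is constant: H = [[8, 6], [6, 8]].
det(H) = 8·8 − 6² = 28.
det(H) > 0 and tr(H) = 16 > 0, so H is positive definite and the point is a local minimum.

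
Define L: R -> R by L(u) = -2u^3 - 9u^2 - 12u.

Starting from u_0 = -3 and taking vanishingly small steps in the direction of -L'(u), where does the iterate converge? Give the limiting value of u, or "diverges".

-2

L'(u) = -6(u + 1)(u + 2), so L'(-3) = -12.
Gradient descent moves in the -L' direction, i.e. u is increasing.
The nearest critical point in that direction is u = -2, where L'' = 6 > 0 (a local minimum). The iterate converges there.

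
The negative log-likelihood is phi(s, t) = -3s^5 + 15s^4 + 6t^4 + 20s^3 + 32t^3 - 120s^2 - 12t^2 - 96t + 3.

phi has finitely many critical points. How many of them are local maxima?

phi separates as a function of s plus a function of t, so ∇phi=0 decouples.
∂phi/∂s = -15s(s - 4)(s - 2)(s + 2) = 0 at s ∈ {-2, 0, 2, 4}; ∂phi/∂t = 24(t - 1)(t + 1)(t + 4) = 0 at t ∈ {-4, -1, 1}.
The Hessian is diagonal: diag(phi_ss, phi_tt). Second derivatives: phi_ss(-2)=720, phi_ss(0)=-240, phi_ss(2)=240, phi_ss(4)=-720; phi_tt(-4)=360, phi_tt(-1)=-144, phi_tt(1)=240.
Local maxima occur where both diagonal entries negative: (0, -1), (4, -1). Count: 2.

2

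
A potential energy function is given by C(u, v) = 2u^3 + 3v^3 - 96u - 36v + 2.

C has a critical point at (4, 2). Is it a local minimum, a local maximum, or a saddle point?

The mixed partial ∂²C/∂u∂v is 0, so the Hessian at any point is diag(C_uu, C_vv) = diag(12u, 18v).
At (4, 2): H = diag(48, 36).
Both eigenvalues are positive, so H is positive definite: a local minimum.

local minimum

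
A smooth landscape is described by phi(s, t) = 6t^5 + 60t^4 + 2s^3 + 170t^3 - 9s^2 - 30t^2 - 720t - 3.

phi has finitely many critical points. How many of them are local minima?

2

phi separates as a function of s plus a function of t, so ∇phi=0 decouples.
∂phi/∂s = 6s(s - 3) = 0 at s ∈ {0, 3}; ∂phi/∂t = 30(t - 1)(t + 2)(t + 3)(t + 4) = 0 at t ∈ {-4, -3, -2, 1}.
The Hessian is diagonal: diag(phi_ss, phi_tt). Second derivatives: phi_ss(0)=-18, phi_ss(3)=18; phi_tt(-4)=-300, phi_tt(-3)=120, phi_tt(-2)=-180, phi_tt(1)=1800.
Local minima occur where both diagonal entries positive: (3, -3), (3, 1). Count: 2.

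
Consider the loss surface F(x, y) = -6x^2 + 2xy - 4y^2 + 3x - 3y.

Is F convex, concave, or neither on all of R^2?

F is quadratic, so its Hessian is the constant matrix H = [[-12, 2], [2, -8]].
det(H) = 92, tr(H) = -20.
det(H) > 0 and tr(H) < 0, so H is negative definite everywhere: concave.

concave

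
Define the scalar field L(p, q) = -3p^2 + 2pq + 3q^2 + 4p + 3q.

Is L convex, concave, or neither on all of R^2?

L is quadratic, so its Hessian is the constant matrix H = [[-6, 2], [2, 6]].
det(H) = -40, tr(H) = 0.
det(H) < 0, so H is indefinite: neither convex nor concave.

neither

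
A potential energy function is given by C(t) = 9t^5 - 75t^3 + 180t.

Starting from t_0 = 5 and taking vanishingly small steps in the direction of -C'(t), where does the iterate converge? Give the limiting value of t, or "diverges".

C'(t) = 45(t - 2)(t - 1)(t + 1)(t + 2), so C'(5) = 22680.
Gradient descent moves in the -C' direction, i.e. t is decreasing.
The nearest critical point in that direction is t = 2, where C'' = 540 > 0 (a local minimum). The iterate converges there.

2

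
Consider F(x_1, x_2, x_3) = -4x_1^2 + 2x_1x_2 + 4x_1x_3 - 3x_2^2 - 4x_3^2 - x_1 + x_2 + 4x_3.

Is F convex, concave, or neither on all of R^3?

concave

F is quadratic, so its Hessian is the constant matrix H = [[-8, 2, 4], [2, -6, 0], [4, 0, -8]].
Leading principal minors: -8, 44, -256.
Signs alternate −, +, − ⇒ H ≺ 0 ⇒ concave.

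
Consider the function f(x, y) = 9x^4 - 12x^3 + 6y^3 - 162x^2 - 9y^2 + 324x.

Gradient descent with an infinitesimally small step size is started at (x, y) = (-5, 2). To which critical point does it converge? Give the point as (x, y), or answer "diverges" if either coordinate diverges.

f is separable, so gradient descent decouples: x follows -∂f/∂x, y follows -∂f/∂y.
∂f/∂x = 36(x - 3)(x - 1)(x + 3); at x=-5 this is -3456, so x increases.
∂f/∂y = 18y(y - 1); at y=2 this is 36, so y decreases.
x converges to its nearest critical value -3 (a local min of the x-part); y converges to 1. The iterate converges to (-3, 1).

(-3, 1)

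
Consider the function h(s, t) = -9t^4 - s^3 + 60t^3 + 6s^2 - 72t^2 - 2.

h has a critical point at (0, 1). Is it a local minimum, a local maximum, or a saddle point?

local minimum

The mixed partial ∂²h/∂s∂t is 0, so the Hessian at any point is diag(h_ss, h_tt) = diag(6(-s + 2), 36(-3t^2 + 10t - 4)).
At (0, 1): H = diag(12, 108).
Both eigenvalues are positive, so H is positive definite: a local minimum.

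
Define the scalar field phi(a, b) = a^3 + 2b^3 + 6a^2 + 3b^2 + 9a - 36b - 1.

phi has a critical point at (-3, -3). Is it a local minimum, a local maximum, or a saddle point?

The mixed partial ∂²phi/∂a∂b is 0, so the Hessian at any point is diag(phi_aa, phi_bb) = diag(6(a + 2), 6(2b + 1)).
At (-3, -3): H = diag(-6, -30).
Both eigenvalues are negative, so H is negative definite: a local maximum.

local maximum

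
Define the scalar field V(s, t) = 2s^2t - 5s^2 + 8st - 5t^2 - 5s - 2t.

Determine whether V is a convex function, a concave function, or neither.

neither

The term 2s^2t is cubic, so the Hessian is not constant.
∂²V/∂s² = 4t - 10, which takes both signs as t varies (negative for sufficiently negative t). A diagonal entry of the Hessian changing sign means the Hessian is neither positive- nor negative-semidefinite on all of R^2.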